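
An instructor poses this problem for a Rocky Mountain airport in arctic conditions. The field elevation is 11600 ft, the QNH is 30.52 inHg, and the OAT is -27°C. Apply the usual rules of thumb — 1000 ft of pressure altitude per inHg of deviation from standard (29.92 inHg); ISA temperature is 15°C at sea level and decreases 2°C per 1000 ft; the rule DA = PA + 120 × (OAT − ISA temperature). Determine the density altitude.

Pressure altitude = 11600 + (29.92 − 30.52) × 1000 = 11600 + (-600) = 11000 ft.
ISA temperature at 11000 ft = 15 − 2 × (11000/1000) = -7°C.
ISA deviation = -27 − (-7) = -20°C.
Density altitude = 11000 + 120 × (-20) = 8600 ft.

8600 ft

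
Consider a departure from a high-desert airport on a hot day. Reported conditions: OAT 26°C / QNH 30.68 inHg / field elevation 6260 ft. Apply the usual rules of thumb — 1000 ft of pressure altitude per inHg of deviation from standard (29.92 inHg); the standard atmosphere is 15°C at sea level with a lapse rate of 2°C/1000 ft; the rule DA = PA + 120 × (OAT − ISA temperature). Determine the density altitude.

8140 ft

Pressure altitude = 6260 + (29.92 − 30.68) × 1000 = 6260 + (-760) = 5500 ft.
ISA temperature at 5500 ft = 15 − 2 × (5500/1000) = 4°C.
ISA deviation = 26 − 4 = +22°C.
Density altitude = 5500 + 120 × (22) = 8140 ft.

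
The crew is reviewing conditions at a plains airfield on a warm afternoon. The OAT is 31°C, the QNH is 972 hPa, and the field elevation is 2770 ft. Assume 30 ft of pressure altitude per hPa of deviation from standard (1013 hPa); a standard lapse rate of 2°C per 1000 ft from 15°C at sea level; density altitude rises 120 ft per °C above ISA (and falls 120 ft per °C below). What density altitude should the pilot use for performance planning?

Pressure altitude = 2770 + (1013 − 972) × 30 = 2770 + (+1230) = 4000 ft.
ISA temperature at 4000 ft = 15 − 2 × (4000/1000) = 7°C.
ISA deviation = 31 − 7 = +24°C.
Density altitude = 4000 + 120 × (24) = 6880 ft.

6880 ft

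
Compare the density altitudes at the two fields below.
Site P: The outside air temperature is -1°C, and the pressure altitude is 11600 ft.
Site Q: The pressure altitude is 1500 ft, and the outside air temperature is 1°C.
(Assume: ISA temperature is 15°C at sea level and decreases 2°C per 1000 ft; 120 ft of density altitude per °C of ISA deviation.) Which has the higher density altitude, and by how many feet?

Site P: ISA temp = -8.2°C, deviation +7.2°C, DA = 11600 + 120 × 7.2 = 12464 ft.
Site Q: ISA temp = 12°C, deviation -11°C, DA = 1500 + 120 × (-11) = 180 ft.
Site P is higher by 12464 − 180 = 12284 ft.

Site P by 12284 ft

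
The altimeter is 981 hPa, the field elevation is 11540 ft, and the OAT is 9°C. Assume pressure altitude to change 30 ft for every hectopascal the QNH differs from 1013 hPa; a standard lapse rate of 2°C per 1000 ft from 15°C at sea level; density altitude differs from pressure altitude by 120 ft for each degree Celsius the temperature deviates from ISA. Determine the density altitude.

Pressure altitude = 11540 + (1013 − 981) × 30 = 11540 + (+960) = 12500 ft.
ISA temperature at 12500 ft = 15 − 2 × (12500/1000) = -10°C.
ISA deviation = 9 − (-10) = +19°C.
Density altitude = 12500 + 120 × (19) = 14780 ft.

14780 ft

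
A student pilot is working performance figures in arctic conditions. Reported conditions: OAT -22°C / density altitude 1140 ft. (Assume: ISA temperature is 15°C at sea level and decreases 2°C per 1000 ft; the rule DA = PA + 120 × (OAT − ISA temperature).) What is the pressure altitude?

DA = PA + 120 × (OAT − (15 − 2·PA/1000)) = PA + 120·OAT − 1800 + 0.24·PA = 1.24·PA + 120·OAT − 1800.
So 1.24·PA = 1140 − 120 × (-22) + 1800 = 5580.
PA = 5580 / 1.24 = 4500 ft.

4500 ft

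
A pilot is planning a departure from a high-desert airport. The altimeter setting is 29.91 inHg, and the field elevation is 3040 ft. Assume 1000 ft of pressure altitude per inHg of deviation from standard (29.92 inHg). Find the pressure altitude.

3050 ft

Pressure correction = (29.92 − 29.91) × 1000 = +10 ft.
Pressure altitude = 3040 + (+10) = 3050 ft.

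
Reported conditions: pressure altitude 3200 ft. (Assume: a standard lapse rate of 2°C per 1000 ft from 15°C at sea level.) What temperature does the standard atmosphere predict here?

8.6°C

ISA temperature = 15 − 2 × (3200/1000) = 15 − 6.4 = 8.6°C.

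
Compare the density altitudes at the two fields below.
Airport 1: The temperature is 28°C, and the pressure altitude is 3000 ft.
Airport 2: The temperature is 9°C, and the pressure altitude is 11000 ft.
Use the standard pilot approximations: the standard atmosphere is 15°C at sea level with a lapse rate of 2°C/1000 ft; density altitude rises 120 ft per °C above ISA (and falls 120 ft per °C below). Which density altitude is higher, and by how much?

Airport 1: ISA temp = 9°C, deviation +19°C, DA = 3000 + 120 × 19 = 5280 ft.
Airport 2: ISA temp = -7°C, deviation +16°C, DA = 11000 + 120 × 16 = 12920 ft.
Airport 2 is higher by 12920 − 5280 = 7640 ft.

Airport 2 by 7640 ft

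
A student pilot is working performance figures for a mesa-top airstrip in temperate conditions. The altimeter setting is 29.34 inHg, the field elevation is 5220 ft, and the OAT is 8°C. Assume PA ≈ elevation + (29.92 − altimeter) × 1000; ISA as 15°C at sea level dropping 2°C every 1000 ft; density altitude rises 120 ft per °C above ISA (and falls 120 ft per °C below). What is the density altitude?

6352 ft

Pressure altitude = 5220 + (29.92 − 29.34) × 1000 = 5220 + (+580) = 5800 ft.
ISA temperature at 5800 ft = 15 − 2 × (5800/1000) = 3.4°C.
ISA deviation = 8 − 3.4 = +4.6°C.
Density altitude = 5800 + 120 × (4.6) = 6352 ft.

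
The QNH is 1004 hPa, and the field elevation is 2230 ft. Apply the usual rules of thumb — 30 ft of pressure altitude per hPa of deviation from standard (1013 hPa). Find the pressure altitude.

2500 ft

Pressure correction = (1013 − 1004) × 30 = +270 ft.
Pressure altitude = 2230 + (+270) = 2500 ft.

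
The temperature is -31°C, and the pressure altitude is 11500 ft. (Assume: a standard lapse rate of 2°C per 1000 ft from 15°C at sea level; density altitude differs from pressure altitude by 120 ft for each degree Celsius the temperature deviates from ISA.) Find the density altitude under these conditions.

8740 ft

ISA temperature at 11500 ft = 15 − 2 × (11500/1000) = -8°C.
ISA deviation = -31 − (-8) = -23°C.
Density altitude = 11500 + 120 × (-23) = 11500 + (-2760) = 8740 ft.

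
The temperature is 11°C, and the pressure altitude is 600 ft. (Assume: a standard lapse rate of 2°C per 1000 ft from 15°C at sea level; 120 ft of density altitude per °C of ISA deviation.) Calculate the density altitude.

264 ft

ISA temperature at 600 ft = 15 − 2 × (600/1000) = 13.8°C.
ISA deviation = 11 − 13.8 = -2.8°C.
Density altitude = 600 + 120 × (-2.8) = 600 + (-336) = 264 ft.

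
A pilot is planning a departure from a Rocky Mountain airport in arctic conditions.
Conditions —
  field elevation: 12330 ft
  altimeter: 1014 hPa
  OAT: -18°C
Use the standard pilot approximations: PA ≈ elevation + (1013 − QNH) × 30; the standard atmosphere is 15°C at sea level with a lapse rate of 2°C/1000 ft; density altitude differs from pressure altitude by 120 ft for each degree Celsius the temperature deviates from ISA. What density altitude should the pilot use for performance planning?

11292 ft

Pressure altitude = 12330 + (1013 − 1014) × 30 = 12330 + (-30) = 12300 ft.
ISA temperature at 12300 ft = 15 − 2 × (12300/1000) = -9.6°C.
ISA deviation = -18 − (-9.6) = -8.4°C.
Density altitude = 12300 + 120 × (-8.4) = 11292 ft.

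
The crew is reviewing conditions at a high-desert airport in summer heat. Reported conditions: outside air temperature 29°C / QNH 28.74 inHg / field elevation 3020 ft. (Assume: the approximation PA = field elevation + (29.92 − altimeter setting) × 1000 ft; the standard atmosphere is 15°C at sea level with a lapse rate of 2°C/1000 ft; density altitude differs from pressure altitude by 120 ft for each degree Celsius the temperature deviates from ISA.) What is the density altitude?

Pressure altitude = 3020 + (29.92 − 28.74) × 1000 = 3020 + (+1180) = 4200 ft.
ISA temperature at 4200 ft = 15 − 2 × (4200/1000) = 6.6°C.
ISA deviation = 29 − 6.6 = +22.4°C.
Density altitude = 4200 + 120 × (22.4) = 6888 ft.

6888 ft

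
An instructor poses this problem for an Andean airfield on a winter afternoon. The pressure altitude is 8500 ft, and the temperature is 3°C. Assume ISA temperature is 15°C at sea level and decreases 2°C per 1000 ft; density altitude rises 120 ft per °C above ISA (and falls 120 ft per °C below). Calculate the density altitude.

ISA temperature at 8500 ft = 15 − 2 × (8500/1000) = -2°C.
ISA deviation = 3 − (-2) = +5°C.
Density altitude = 8500 + 120 × (5) = 8500 + (+600) = 9100 ft.

9100 ft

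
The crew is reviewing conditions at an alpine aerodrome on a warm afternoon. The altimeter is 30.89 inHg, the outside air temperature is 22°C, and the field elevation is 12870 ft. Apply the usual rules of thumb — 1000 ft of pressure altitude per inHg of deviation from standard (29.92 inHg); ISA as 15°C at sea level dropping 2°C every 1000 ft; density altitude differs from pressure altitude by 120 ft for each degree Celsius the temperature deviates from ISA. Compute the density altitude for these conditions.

Pressure altitude = 12870 + (29.92 − 30.89) × 1000 = 12870 + (-970) = 11900 ft.
ISA temperature at 11900 ft = 15 − 2 × (11900/1000) = -8.8°C.
ISA deviation = 22 − (-8.8) = +30.8°C.
Density altitude = 11900 + 120 × (30.8) = 15596 ft.

15596 ft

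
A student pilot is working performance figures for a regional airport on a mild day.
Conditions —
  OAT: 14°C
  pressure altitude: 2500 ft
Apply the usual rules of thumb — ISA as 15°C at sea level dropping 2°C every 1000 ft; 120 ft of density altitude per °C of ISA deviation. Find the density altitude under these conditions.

2980 ft

ISA temperature at 2500 ft = 15 − 2 × (2500/1000) = 10°C.
ISA deviation = 14 − 10 = +4°C.
Density altitude = 2500 + 120 × (4) = 2500 + (+480) = 2980 ft.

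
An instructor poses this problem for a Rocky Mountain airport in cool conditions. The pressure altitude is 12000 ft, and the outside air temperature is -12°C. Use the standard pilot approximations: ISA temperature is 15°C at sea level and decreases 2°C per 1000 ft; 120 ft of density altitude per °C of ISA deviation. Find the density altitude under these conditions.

11640 ft

ISA temperature at 12000 ft = 15 − 2 × (12000/1000) = -9°C.
ISA deviation = -12 − (-9) = -3°C.
Density altitude = 12000 + 120 × (-3) = 12000 + (-360) = 11640 ft.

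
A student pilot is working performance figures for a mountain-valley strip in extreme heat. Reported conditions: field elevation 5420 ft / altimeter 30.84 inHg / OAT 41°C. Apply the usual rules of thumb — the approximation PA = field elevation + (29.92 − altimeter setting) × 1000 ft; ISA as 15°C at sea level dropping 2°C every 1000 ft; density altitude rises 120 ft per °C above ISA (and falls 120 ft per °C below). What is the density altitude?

Pressure altitude = 5420 + (29.92 − 30.84) × 1000 = 5420 + (-920) = 4500 ft.
ISA temperature at 4500 ft = 15 − 2 × (4500/1000) = 6°C.
ISA deviation = 41 − 6 = +35°C.
Density altitude = 4500 + 120 × (35) = 8700 ft.

8700 ft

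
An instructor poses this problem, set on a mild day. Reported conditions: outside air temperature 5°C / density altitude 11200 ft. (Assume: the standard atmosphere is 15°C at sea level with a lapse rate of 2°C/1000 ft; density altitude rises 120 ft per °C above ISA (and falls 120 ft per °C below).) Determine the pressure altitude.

DA = PA + 120 × (OAT − (15 − 2·PA/1000)) = PA + 120·OAT − 1800 + 0.24·PA = 1.24·PA + 120·OAT − 1800.
So 1.24·PA = 11200 − 120 × 5 + 1800 = 12400.
PA = 12400 / 1.24 = 10000 ft.

10000 ft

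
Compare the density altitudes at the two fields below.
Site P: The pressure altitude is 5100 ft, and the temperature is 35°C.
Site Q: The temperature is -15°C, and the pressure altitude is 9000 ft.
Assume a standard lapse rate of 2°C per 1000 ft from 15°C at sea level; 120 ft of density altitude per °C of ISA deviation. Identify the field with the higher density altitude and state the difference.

Site P: ISA temp = 4.8°C, deviation +30.2°C, DA = 5100 + 120 × 30.2 = 8724 ft.
Site Q: ISA temp = -3°C, deviation -12°C, DA = 9000 + 120 × (-12) = 7560 ft.
Site P is higher by 8724 − 7560 = 1164 ft.

Site P by 1164 ft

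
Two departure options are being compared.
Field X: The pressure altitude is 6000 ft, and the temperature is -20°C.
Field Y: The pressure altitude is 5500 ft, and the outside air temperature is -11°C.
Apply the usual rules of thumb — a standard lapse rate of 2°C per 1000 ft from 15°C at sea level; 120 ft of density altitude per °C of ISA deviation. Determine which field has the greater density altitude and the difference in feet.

Field Y by 460 ft

Field X: ISA temp = 3°C, deviation -23°C, DA = 6000 + 120 × (-23) = 3240 ft.
Field Y: ISA temp = 4°C, deviation -15°C, DA = 5500 + 120 × (-15) = 3700 ft.
Field Y is higher by 3700 − 3240 = 460 ft.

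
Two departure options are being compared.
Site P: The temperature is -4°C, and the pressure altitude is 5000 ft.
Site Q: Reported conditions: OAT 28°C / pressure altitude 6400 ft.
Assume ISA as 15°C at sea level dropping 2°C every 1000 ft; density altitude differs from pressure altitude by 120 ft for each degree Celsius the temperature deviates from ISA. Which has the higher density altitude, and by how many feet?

Site P: ISA temp = 5°C, deviation -9°C, DA = 5000 + 120 × (-9) = 3920 ft.
Site Q: ISA temp = 2.2°C, deviation +25.8°C, DA = 6400 + 120 × 25.8 = 9496 ft.
Site Q is higher by 9496 − 3920 = 5576 ft.

Site Q by 5576 ft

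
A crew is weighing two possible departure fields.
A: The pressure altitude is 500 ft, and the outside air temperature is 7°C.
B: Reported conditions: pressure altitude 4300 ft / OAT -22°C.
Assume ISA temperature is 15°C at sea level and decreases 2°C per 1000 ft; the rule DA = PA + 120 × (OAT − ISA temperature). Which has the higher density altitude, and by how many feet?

A: ISA temp = 14°C, deviation -7°C, DA = 500 + 120 × (-7) = -340 ft.
B: ISA temp = 6.4°C, deviation -28.4°C, DA = 4300 + 120 × (-28.4) = 892 ft.
B is higher by 892 − (-340) = 1232 ft.

B by 1232 ft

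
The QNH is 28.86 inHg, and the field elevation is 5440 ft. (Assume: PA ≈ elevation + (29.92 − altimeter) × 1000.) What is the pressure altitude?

Pressure correction = (29.92 − 28.86) × 1000 = +1060 ft.
Pressure altitude = 5440 + (+1060) = 6500 ft.

6500 ft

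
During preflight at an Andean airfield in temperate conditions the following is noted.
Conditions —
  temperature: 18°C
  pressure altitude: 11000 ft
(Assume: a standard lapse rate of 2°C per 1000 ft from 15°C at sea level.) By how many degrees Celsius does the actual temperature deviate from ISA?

ISA+25°C

ISA temperature at 11000 ft = 15 − 2 × (11000/1000) = -7°C.
Deviation = OAT − ISA = 18 − (-7) = +25°C.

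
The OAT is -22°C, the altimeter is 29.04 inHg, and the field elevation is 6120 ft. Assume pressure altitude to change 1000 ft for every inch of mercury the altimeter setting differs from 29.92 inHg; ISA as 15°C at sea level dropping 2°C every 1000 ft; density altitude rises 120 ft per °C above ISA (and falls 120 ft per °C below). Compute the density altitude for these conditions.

4240 ft

Pressure altitude = 6120 + (29.92 − 29.04) × 1000 = 6120 + (+880) = 7000 ft.
ISA temperature at 7000 ft = 15 − 2 × (7000/1000) = 1°C.
ISA deviation = -22 − 1 = -23°C.
Density altitude = 7000 + 120 × (-23) = 4240 ft.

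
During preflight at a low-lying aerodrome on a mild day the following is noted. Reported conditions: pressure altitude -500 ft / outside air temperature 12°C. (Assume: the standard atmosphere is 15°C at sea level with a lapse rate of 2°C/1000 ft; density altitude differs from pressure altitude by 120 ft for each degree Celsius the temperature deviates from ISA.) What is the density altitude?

ISA temperature at -500 ft = 15 − 2 × (-500/1000) = 16°C.
ISA deviation = 12 − 16 = -4°C.
Density altitude = -500 + 120 × (-4) = -500 + (-480) = -980 ft.

-980 ft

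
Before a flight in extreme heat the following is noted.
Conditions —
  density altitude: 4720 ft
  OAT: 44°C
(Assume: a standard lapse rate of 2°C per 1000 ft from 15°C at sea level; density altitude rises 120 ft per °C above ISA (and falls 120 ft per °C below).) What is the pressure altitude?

1000 ft

DA = PA + 120 × (OAT − (15 − 2·PA/1000)) = PA + 120·OAT − 1800 + 0.24·PA = 1.24·PA + 120·OAT − 1800.
So 1.24·PA = 4720 − 120 × 44 + 1800 = 1240.
PA = 1240 / 1.24 = 1000 ft.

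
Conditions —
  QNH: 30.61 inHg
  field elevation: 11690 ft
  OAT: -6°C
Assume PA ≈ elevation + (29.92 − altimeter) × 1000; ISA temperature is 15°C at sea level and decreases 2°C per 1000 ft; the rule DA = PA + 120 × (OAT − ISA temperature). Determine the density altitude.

11120 ft

Pressure altitude = 11690 + (29.92 − 30.61) × 1000 = 11690 + (-690) = 11000 ft.
ISA temperature at 11000 ft = 15 − 2 × (11000/1000) = -7°C.
ISA deviation = -6 − (-7) = +1°C.
Density altitude = 11000 + 120 × (1) = 11120 ft.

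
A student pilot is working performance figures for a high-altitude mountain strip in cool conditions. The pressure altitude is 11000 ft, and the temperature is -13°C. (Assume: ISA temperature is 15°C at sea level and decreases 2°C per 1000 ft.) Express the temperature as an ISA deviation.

ISA-6°C

ISA temperature at 11000 ft = 15 − 2 × (11000/1000) = -7°C.
Deviation = OAT − ISA = -13 − (-7) = -6°C.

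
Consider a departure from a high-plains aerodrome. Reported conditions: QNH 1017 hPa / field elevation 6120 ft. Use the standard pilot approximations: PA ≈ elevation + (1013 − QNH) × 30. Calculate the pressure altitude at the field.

6000 ft

Pressure correction = (1013 − 1017) × 30 = -120 ft.
Pressure altitude = 6120 + (-120) = 6000 ft.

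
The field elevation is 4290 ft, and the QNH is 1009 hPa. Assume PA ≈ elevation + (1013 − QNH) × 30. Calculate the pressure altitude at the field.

Pressure correction = (1013 − 1009) × 30 = +120 ft.
Pressure altitude = 4290 + (+120) = 4410 ft.

4410 ft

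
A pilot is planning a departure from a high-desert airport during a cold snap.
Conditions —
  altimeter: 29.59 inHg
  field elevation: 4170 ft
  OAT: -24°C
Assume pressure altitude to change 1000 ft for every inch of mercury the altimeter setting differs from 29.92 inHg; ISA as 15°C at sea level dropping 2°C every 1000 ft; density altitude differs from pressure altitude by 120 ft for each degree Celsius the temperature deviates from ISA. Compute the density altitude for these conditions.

Pressure altitude = 4170 + (29.92 − 29.59) × 1000 = 4170 + (+330) = 4500 ft.
ISA temperature at 4500 ft = 15 − 2 × (4500/1000) = 6°C.
ISA deviation = -24 − 6 = -30°C.
Density altitude = 4500 + 120 × (-30) = 900 ft.

900 ft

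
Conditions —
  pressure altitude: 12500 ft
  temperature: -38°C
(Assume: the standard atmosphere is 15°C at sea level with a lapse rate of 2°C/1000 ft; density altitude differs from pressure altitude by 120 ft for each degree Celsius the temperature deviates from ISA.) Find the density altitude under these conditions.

ISA temperature at 12500 ft = 15 − 2 × (12500/1000) = -10°C.
ISA deviation = -38 − (-10) = -28°C.
Density altitude = 12500 + 120 × (-28) = 12500 + (-3360) = 9140 ft.

9140 ft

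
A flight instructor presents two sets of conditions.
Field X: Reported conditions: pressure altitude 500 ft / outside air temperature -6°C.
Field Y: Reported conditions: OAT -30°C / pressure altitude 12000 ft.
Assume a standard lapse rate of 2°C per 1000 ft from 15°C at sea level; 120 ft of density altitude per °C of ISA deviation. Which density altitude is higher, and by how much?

Field Y by 11380 ft

Field X: ISA temp = 14°C, deviation -20°C, DA = 500 + 120 × (-20) = -1900 ft.
Field Y: ISA temp = -9°C, deviation -21°C, DA = 12000 + 120 × (-21) = 9480 ft.
Field Y is higher by 9480 − (-1900) = 11380 ft.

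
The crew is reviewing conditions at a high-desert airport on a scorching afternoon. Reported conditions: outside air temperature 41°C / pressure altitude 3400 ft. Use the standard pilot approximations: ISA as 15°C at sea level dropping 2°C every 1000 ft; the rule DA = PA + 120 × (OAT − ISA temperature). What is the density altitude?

ISA temperature at 3400 ft = 15 − 2 × (3400/1000) = 8.2°C.
ISA deviation = 41 − 8.2 = +32.8°C.
Density altitude = 3400 + 120 × (32.8) = 3400 + (+3936) = 7336 ft.

7336 ft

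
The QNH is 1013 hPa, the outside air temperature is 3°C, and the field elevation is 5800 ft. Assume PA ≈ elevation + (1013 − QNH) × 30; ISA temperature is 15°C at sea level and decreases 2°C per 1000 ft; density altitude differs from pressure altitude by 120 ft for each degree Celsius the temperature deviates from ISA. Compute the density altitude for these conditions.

Pressure altitude = 5800 + (1013 − 1013) × 30 = 5800 + (0) = 5800 ft.
ISA temperature at 5800 ft = 15 − 2 × (5800/1000) = 3.4°C.
ISA deviation = 3 − 3.4 = -0.4°C.
Density altitude = 5800 + 120 × (-0.4) = 5752 ft.

5752 ft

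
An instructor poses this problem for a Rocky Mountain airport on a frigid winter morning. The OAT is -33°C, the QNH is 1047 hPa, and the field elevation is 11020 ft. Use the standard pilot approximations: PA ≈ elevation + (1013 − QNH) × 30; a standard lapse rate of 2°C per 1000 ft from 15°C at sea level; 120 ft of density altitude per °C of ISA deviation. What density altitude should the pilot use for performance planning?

6640 ft

Pressure altitude = 11020 + (1013 − 1047) × 30 = 11020 + (-1020) = 10000 ft.
ISA temperature at 10000 ft = 15 − 2 × (10000/1000) = -5°C.
ISA deviation = -33 − (-5) = -28°C.
Density altitude = 10000 + 120 × (-28) = 6640 ft.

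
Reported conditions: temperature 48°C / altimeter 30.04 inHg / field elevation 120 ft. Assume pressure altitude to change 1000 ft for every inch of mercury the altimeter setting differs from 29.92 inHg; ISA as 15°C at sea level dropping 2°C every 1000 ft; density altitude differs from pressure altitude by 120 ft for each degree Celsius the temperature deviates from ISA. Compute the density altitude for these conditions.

Pressure altitude = 120 + (29.92 − 30.04) × 1000 = 120 + (-120) = 0 ft.
ISA temperature at 0 ft = 15 − 2 × (0/1000) = 15°C.
ISA deviation = 48 − 15 = +33°C.
Density altitude = 0 + 120 × (33) = 3960 ft.

3960 ft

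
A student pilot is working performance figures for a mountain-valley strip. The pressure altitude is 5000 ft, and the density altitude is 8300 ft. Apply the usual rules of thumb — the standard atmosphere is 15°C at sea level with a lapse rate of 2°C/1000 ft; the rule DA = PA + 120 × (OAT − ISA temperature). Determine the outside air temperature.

Density altitude − pressure altitude = 8300 − 5000 = +3300 ft.
At 120 ft/°C that is an ISA deviation of 3300/120 = +27.5°C.
ISA temperature at 5000 ft = 15 − 2 × (5000/1000) = 5°C.
OAT = ISA + deviation = 5 + (+27.5) = 32.5°C.

32.5°C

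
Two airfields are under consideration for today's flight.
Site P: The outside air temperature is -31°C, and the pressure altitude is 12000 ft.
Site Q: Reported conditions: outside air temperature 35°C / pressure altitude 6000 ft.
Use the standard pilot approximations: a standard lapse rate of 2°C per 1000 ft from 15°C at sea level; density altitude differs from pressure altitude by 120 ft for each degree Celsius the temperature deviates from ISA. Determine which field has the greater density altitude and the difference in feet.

Site Q by 480 ft

Site P: ISA temp = -9°C, deviation -22°C, DA = 12000 + 120 × (-22) = 9360 ft.
Site Q: ISA temp = 3°C, deviation +32°C, DA = 6000 + 120 × 32 = 9840 ft.
Site Q is higher by 9840 − 9360 = 480 ft.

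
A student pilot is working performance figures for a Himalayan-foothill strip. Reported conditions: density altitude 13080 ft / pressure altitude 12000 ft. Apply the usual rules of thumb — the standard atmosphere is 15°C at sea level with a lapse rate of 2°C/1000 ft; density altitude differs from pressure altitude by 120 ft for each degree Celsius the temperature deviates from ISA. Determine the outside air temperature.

Density altitude − pressure altitude = 13080 − 12000 = +1080 ft.
At 120 ft/°C that is an ISA deviation of 1080/120 = +9°C.
ISA temperature at 12000 ft = 15 − 2 × (12000/1000) = -9°C.
OAT = ISA + deviation = -9 + (+9) = 0°C.

0°C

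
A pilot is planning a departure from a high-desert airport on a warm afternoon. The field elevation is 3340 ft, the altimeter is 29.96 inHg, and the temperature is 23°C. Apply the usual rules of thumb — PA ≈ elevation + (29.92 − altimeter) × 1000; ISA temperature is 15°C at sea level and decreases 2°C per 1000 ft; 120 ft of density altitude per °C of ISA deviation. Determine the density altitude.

Pressure altitude = 3340 + (29.92 − 29.96) × 1000 = 3340 + (-40) = 3300 ft.
ISA temperature at 3300 ft = 15 − 2 × (3300/1000) = 8.4°C.
ISA deviation = 23 − 8.4 = +14.6°C.
Density altitude = 3300 + 120 × (14.6) = 5052 ft.

5052 ft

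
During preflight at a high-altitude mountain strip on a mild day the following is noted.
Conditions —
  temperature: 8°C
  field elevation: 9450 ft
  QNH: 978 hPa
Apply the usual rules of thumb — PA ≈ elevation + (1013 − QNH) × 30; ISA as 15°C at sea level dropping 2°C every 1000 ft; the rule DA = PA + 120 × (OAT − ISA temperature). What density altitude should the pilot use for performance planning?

12180 ft

Pressure altitude = 9450 + (1013 − 978) × 30 = 9450 + (+1050) = 10500 ft.
ISA temperature at 10500 ft = 15 − 2 × (10500/1000) = -6°C.
ISA deviation = 8 − (-6) = +14°C.
Density altitude = 10500 + 120 × (14) = 12180 ft.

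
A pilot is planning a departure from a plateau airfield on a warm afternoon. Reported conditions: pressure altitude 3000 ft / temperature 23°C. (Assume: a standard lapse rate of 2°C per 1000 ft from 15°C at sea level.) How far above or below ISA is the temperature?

ISA+14°C

ISA temperature at 3000 ft = 15 − 2 × (3000/1000) = 9°C.
Deviation = OAT − ISA = 23 − 9 = +14°C.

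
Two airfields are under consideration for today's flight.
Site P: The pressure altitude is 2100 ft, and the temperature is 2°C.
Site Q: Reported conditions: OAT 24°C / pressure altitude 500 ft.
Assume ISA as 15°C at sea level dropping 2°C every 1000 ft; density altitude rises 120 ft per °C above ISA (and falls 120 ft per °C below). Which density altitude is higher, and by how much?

Site Q by 656 ft

Site P: ISA temp = 10.8°C, deviation -8.8°C, DA = 2100 + 120 × (-8.8) = 1044 ft.
Site Q: ISA temp = 14°C, deviation +10°C, DA = 500 + 120 × 10 = 1700 ft.
Site Q is higher by 1700 − 1044 = 656 ft.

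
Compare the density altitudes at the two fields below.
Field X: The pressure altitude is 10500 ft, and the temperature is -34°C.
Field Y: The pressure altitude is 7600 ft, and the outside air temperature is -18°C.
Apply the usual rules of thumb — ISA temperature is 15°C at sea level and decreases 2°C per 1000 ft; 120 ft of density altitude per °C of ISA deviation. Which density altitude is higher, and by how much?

Field X by 1676 ft

Field X: ISA temp = -6°C, deviation -28°C, DA = 10500 + 120 × (-28) = 7140 ft.
Field Y: ISA temp = -0.2°C, deviation -17.8°C, DA = 7600 + 120 × (-17.8) = 5464 ft.
Field X is higher by 7140 − 5464 = 1676 ft.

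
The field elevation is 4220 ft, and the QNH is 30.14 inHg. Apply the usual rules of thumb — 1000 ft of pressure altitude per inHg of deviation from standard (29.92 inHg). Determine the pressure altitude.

4000 ft

Pressure correction = (29.92 − 30.14) × 1000 = -220 ft.
Pressure altitude = 4220 + (-220) = 4000 ft.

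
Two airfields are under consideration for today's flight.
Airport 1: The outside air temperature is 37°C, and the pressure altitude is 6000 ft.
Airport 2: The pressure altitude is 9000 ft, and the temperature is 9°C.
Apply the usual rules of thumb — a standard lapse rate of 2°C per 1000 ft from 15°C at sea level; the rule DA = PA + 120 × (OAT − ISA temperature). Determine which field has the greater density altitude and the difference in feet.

Airport 1: ISA temp = 3°C, deviation +34°C, DA = 6000 + 120 × 34 = 10080 ft.
Airport 2: ISA temp = -3°C, deviation +12°C, DA = 9000 + 120 × 12 = 10440 ft.
Airport 2 is higher by 10440 − 10080 = 360 ft.

Airport 2 by 360 ft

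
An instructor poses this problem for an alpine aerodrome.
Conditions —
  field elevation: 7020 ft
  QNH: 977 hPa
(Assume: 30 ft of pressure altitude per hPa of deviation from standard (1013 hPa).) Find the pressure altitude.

8100 ft

Pressure correction = (1013 − 977) × 30 = +1080 ft.
Pressure altitude = 7020 + (+1080) = 8100 ft.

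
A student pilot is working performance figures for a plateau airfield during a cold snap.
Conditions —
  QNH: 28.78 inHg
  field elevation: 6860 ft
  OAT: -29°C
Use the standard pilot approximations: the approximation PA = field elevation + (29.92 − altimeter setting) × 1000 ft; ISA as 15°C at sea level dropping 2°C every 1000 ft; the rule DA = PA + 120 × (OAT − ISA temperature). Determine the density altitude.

Pressure altitude = 6860 + (29.92 − 28.78) × 1000 = 6860 + (+1140) = 8000 ft.
ISA temperature at 8000 ft = 15 − 2 × (8000/1000) = -1°C.
ISA deviation = -29 − (-1) = -28°C.
Density altitude = 8000 + 120 × (-28) = 4640 ft.

4640 ft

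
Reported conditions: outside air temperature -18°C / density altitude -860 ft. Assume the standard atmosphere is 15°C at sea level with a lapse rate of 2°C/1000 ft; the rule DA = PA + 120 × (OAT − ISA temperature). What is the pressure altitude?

DA = PA + 120 × (OAT − (15 − 2·PA/1000)) = PA + 120·OAT − 1800 + 0.24·PA = 1.24·PA + 120·OAT − 1800.
So 1.24·PA = -860 − 120 × (-18) + 1800 = 3100.
PA = 3100 / 1.24 = 2500 ft.

2500 ft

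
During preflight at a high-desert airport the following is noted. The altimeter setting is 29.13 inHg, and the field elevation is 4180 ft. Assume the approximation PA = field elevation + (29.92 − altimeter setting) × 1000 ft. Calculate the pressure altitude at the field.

4970 ft

Pressure correction = (29.92 − 29.13) × 1000 = +790 ft.
Pressure altitude = 4180 + (+790) = 4970 ft.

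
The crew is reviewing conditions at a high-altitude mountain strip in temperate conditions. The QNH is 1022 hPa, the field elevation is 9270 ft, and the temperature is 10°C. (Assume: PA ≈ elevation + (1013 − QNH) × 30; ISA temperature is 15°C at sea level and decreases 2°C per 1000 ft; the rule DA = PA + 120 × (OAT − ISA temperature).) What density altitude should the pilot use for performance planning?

Pressure altitude = 9270 + (1013 − 1022) × 30 = 9270 + (-270) = 9000 ft.
ISA temperature at 9000 ft = 15 − 2 × (9000/1000) = -3°C.
ISA deviation = 10 − (-3) = +13°C.
Density altitude = 9000 + 120 × (13) = 10560 ft.

10560 ft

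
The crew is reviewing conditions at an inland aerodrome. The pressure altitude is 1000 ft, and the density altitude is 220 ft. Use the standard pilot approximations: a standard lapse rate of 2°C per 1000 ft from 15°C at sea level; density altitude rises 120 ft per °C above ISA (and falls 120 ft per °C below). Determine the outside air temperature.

6.5°C

Density altitude − pressure altitude = 220 − 1000 = -780 ft.
At 120 ft/°C that is an ISA deviation of -780/120 = -6.5°C.
ISA temperature at 1000 ft = 15 − 2 × (1000/1000) = 13°C.
OAT = ISA + deviation = 13 + (-6.5) = 6.5°C.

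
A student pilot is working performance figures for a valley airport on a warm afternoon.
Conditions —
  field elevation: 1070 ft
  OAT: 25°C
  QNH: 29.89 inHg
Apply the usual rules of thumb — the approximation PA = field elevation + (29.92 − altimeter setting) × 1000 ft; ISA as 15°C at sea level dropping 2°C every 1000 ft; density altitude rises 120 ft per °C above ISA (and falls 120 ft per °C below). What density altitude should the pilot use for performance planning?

Pressure altitude = 1070 + (29.92 − 29.89) × 1000 = 1070 + (+30) = 1100 ft.
ISA temperature at 1100 ft = 15 − 2 × (1100/1000) = 12.8°C.
ISA deviation = 25 − 12.8 = +12.2°C.
Density altitude = 1100 + 120 × (12.2) = 2564 ft.

2564 ft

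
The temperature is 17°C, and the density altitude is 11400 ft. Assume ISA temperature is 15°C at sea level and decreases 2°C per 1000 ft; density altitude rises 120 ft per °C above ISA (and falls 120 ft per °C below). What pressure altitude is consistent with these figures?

9000 ft

DA = PA + 120 × (OAT − (15 − 2·PA/1000)) = PA + 120·OAT − 1800 + 0.24·PA = 1.24·PA + 120·OAT − 1800.
So 1.24·PA = 11400 − 120 × 17 + 1800 = 11160.
PA = 11160 / 1.24 = 9000 ft.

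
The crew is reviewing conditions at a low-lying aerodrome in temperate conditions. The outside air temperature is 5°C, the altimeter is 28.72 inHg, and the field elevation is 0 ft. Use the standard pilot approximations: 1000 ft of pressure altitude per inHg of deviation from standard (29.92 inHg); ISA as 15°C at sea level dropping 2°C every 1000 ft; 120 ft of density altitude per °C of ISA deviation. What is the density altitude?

Pressure altitude = 0 + (29.92 − 28.72) × 1000 = 0 + (+1200) = 1200 ft.
ISA temperature at 1200 ft = 15 − 2 × (1200/1000) = 12.6°C.
ISA deviation = 5 − 12.6 = -7.6°C.
Density altitude = 1200 + 120 × (-7.6) = 288 ft.

288 ft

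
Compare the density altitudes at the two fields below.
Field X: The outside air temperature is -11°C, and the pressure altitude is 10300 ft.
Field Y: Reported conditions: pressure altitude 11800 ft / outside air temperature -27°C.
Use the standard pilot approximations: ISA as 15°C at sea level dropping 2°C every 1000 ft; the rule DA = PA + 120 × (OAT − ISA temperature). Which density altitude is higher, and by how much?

Field X: ISA temp = -5.6°C, deviation -5.4°C, DA = 10300 + 120 × (-5.4) = 9652 ft.
Field Y: ISA temp = -8.6°C, deviation -18.4°C, DA = 11800 + 120 × (-18.4) = 9592 ft.
Field X is higher by 9652 − 9592 = 60 ft.

Field X by 60 ft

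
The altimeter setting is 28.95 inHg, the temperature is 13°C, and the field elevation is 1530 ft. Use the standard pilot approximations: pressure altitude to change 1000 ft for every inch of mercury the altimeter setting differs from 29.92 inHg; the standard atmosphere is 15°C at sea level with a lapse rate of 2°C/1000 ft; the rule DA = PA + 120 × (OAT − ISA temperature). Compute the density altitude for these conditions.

Pressure altitude = 1530 + (29.92 − 28.95) × 1000 = 1530 + (+970) = 2500 ft.
ISA temperature at 2500 ft = 15 − 2 × (2500/1000) = 10°C.
ISA deviation = 13 − 10 = +3°C.
Density altitude = 2500 + 120 × (3) = 2860 ft.

2860 ft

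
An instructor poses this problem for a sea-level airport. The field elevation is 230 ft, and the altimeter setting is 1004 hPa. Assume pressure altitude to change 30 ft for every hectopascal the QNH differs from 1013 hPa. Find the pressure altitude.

Pressure correction = (1013 − 1004) × 30 = +270 ft.
Pressure altitude = 230 + (+270) = 500 ft.

500 ft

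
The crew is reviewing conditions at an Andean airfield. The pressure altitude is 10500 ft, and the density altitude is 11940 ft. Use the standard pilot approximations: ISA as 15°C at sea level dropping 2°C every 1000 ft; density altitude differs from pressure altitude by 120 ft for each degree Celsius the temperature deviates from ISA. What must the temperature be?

6°C

Density altitude − pressure altitude = 11940 − 10500 = +1440 ft.
At 120 ft/°C that is an ISA deviation of 1440/120 = +12°C.
ISA temperature at 10500 ft = 15 − 2 × (10500/1000) = -6°C.
OAT = ISA + deviation = -6 + (+12) = 6°C.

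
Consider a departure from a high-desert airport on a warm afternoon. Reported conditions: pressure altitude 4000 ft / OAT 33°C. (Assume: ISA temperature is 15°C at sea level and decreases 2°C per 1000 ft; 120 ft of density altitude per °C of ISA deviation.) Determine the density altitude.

ISA temperature at 4000 ft = 15 − 2 × (4000/1000) = 7°C.
ISA deviation = 33 − 7 = +26°C.
Density altitude = 4000 + 120 × (26) = 4000 + (+3120) = 7120 ft.

7120 ft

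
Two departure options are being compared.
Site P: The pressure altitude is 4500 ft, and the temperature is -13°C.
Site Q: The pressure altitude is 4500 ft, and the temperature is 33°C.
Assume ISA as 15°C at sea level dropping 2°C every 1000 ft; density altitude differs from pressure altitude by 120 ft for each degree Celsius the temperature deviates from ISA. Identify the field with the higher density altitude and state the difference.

Site Q by 5520 ft

Site P: ISA temp = 6°C, deviation -19°C, DA = 4500 + 120 × (-19) = 2220 ft.
Site Q: ISA temp = 6°C, deviation +27°C, DA = 4500 + 120 × 27 = 7740 ft.
Site Q is higher by 7740 − 2220 = 5520 ft.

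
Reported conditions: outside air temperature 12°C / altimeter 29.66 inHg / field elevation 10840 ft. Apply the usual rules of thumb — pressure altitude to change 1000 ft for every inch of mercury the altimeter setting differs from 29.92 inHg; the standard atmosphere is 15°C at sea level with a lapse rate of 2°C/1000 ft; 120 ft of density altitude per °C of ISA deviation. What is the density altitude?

13404 ft

Pressure altitude = 10840 + (29.92 − 29.66) × 1000 = 10840 + (+260) = 11100 ft.
ISA temperature at 11100 ft = 15 − 2 × (11100/1000) = -7.2°C.
ISA deviation = 12 − (-7.2) = +19.2°C.
Density altitude = 11100 + 120 × (19.2) = 13404 ft.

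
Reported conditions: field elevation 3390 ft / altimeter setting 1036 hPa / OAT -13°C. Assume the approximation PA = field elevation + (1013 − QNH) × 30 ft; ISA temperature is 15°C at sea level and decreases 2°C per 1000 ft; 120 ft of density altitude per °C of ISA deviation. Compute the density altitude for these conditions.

-12 ft

Pressure altitude = 3390 + (1013 − 1036) × 30 = 3390 + (-690) = 2700 ft.
ISA temperature at 2700 ft = 15 − 2 × (2700/1000) = 9.6°C.
ISA deviation = -13 − 9.6 = -22.6°C.
Density altitude = 2700 + 120 × (-22.6) = -12 ft.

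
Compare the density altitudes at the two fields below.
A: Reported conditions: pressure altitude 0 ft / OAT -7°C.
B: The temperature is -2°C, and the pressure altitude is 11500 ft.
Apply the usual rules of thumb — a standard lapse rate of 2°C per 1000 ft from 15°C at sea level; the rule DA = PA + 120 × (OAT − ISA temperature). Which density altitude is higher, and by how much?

B by 14860 ft

A: ISA temp = 15°C, deviation -22°C, DA = 0 + 120 × (-22) = -2640 ft.
B: ISA temp = -8°C, deviation +6°C, DA = 11500 + 120 × 6 = 12220 ft.
B is higher by 12220 − (-2640) = 14860 ft.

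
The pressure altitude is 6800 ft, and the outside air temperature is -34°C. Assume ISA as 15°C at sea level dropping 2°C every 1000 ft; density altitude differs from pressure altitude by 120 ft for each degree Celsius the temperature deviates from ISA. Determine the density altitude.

ISA temperature at 6800 ft = 15 − 2 × (6800/1000) = 1.4°C.
ISA deviation = -34 − 1.4 = -35.4°C.
Density altitude = 6800 + 120 × (-35.4) = 6800 + (-4248) = 2552 ft.

2552 ft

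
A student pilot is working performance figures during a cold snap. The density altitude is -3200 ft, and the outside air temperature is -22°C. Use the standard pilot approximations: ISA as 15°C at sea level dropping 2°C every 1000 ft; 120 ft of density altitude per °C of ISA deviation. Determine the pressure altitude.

DA = PA + 120 × (OAT − (15 − 2·PA/1000)) = PA + 120·OAT − 1800 + 0.24·PA = 1.24·PA + 120·OAT − 1800.
So 1.24·PA = -3200 − 120 × (-22) + 1800 = 1240.
PA = 1240 / 1.24 = 1000 ft.

1000 ft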